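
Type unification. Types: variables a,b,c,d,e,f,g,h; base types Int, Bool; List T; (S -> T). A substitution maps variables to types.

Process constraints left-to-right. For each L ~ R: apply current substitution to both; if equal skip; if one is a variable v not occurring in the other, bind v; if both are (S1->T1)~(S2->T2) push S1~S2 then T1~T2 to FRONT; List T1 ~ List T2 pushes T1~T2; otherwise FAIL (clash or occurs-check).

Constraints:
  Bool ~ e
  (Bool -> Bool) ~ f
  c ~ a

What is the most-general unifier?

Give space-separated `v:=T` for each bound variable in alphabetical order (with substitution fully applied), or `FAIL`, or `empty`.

step 1: unify Bool ~ e  [subst: {-} | 2 pending]
  bind e := Bool
step 2: unify (Bool -> Bool) ~ f  [subst: {e:=Bool} | 1 pending]
  bind f := (Bool -> Bool)
step 3: unify c ~ a  [subst: {e:=Bool, f:=(Bool -> Bool)} | 0 pending]
  bind c := a

Answer: c:=a e:=Bool f:=(Bool -> Bool)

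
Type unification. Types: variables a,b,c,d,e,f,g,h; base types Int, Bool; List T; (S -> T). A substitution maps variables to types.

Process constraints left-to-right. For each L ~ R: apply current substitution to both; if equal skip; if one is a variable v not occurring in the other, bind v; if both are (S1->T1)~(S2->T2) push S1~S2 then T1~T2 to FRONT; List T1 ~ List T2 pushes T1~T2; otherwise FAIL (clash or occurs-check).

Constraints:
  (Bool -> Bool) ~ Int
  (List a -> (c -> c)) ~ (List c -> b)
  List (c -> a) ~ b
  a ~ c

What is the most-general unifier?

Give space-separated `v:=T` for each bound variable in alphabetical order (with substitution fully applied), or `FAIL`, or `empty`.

step 1: unify (Bool -> Bool) ~ Int  [subst: {-} | 3 pending]
  clash: (Bool -> Bool) vs Int

Answer: FAIL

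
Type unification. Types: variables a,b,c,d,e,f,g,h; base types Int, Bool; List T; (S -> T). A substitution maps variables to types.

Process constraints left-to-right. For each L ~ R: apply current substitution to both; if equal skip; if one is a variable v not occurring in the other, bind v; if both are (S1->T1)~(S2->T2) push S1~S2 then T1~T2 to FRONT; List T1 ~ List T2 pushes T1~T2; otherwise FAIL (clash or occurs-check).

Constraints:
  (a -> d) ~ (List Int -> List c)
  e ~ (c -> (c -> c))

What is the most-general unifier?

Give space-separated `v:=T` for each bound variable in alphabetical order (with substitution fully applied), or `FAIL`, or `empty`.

step 1: unify (a -> d) ~ (List Int -> List c)  [subst: {-} | 1 pending]
  -> decompose arrow: push a~List Int, d~List c
step 2: unify a ~ List Int  [subst: {-} | 2 pending]
  bind a := List Int
step 3: unify d ~ List c  [subst: {a:=List Int} | 1 pending]
  bind d := List c
step 4: unify e ~ (c -> (c -> c))  [subst: {a:=List Int, d:=List c} | 0 pending]
  bind e := (c -> (c -> c))

Answer: a:=List Int d:=List c e:=(c -> (c -> c))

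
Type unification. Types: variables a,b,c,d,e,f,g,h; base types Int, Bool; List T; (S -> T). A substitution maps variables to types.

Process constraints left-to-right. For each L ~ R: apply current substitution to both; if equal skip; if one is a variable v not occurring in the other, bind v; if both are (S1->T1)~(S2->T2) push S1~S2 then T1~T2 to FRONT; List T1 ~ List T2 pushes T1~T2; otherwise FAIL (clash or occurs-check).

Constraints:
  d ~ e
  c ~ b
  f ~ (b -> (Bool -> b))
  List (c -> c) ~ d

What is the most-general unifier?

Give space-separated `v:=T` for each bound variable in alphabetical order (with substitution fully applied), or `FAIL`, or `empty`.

Answer: c:=b d:=List (b -> b) e:=List (b -> b) f:=(b -> (Bool -> b))

Derivation:
step 1: unify d ~ e  [subst: {-} | 3 pending]
  bind d := e
step 2: unify c ~ b  [subst: {d:=e} | 2 pending]
  bind c := b
step 3: unify f ~ (b -> (Bool -> b))  [subst: {d:=e, c:=b} | 1 pending]
  bind f := (b -> (Bool -> b))
step 4: unify List (b -> b) ~ e  [subst: {d:=e, c:=b, f:=(b -> (Bool -> b))} | 0 pending]
  bind e := List (b -> b)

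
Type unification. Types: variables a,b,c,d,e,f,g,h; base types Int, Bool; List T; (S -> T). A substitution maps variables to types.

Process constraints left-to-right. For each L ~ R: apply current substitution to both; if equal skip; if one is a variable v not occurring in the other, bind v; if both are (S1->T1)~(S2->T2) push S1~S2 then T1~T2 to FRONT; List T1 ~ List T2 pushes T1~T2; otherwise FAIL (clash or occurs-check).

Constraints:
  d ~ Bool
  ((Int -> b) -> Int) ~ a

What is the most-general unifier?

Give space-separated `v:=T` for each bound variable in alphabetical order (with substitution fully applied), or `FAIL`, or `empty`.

step 1: unify d ~ Bool  [subst: {-} | 1 pending]
  bind d := Bool
step 2: unify ((Int -> b) -> Int) ~ a  [subst: {d:=Bool} | 0 pending]
  bind a := ((Int -> b) -> Int)

Answer: a:=((Int -> b) -> Int) d:=Bool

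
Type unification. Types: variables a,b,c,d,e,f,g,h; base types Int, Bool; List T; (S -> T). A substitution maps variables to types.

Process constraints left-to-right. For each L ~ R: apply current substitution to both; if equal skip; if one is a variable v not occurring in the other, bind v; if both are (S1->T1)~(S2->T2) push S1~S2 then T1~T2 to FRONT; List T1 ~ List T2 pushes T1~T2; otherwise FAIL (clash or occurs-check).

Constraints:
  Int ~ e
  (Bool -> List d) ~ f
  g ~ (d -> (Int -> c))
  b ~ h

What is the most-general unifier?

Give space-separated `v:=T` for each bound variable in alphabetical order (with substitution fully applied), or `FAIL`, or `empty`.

Answer: b:=h e:=Int f:=(Bool -> List d) g:=(d -> (Int -> c))

Derivation:
step 1: unify Int ~ e  [subst: {-} | 3 pending]
  bind e := Int
step 2: unify (Bool -> List d) ~ f  [subst: {e:=Int} | 2 pending]
  bind f := (Bool -> List d)
step 3: unify g ~ (d -> (Int -> c))  [subst: {e:=Int, f:=(Bool -> List d)} | 1 pending]
  bind g := (d -> (Int -> c))
step 4: unify b ~ h  [subst: {e:=Int, f:=(Bool -> List d), g:=(d -> (Int -> c))} | 0 pending]
  bind b := h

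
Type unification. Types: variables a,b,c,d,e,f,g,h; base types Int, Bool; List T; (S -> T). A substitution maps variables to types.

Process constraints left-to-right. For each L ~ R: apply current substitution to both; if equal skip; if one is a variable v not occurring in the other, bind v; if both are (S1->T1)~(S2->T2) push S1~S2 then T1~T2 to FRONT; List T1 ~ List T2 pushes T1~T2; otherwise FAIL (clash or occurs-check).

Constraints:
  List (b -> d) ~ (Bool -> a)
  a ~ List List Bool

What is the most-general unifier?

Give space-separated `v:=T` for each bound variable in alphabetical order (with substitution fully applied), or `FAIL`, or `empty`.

Answer: FAIL

Derivation:
step 1: unify List (b -> d) ~ (Bool -> a)  [subst: {-} | 1 pending]
  clash: List (b -> d) vs (Bool -> a)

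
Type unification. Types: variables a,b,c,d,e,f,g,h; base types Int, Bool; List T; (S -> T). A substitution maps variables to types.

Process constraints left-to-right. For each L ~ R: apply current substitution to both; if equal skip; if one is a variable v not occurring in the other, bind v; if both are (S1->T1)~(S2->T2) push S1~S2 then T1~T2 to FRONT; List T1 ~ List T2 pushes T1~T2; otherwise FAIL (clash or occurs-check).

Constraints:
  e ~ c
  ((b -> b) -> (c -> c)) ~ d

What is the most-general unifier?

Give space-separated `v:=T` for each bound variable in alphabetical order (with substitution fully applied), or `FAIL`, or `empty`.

step 1: unify e ~ c  [subst: {-} | 1 pending]
  bind e := c
step 2: unify ((b -> b) -> (c -> c)) ~ d  [subst: {e:=c} | 0 pending]
  bind d := ((b -> b) -> (c -> c))

Answer: d:=((b -> b) -> (c -> c)) e:=c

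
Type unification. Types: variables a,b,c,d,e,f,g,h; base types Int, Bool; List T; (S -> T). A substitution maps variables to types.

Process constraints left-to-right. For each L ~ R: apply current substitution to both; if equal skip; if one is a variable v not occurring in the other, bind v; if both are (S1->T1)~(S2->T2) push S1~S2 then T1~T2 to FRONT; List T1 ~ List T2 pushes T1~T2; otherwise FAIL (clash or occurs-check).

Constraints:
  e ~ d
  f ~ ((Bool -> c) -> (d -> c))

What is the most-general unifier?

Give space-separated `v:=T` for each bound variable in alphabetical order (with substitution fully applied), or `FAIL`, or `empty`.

Answer: e:=d f:=((Bool -> c) -> (d -> c))

Derivation:
step 1: unify e ~ d  [subst: {-} | 1 pending]
  bind e := d
step 2: unify f ~ ((Bool -> c) -> (d -> c))  [subst: {e:=d} | 0 pending]
  bind f := ((Bool -> c) -> (d -> c))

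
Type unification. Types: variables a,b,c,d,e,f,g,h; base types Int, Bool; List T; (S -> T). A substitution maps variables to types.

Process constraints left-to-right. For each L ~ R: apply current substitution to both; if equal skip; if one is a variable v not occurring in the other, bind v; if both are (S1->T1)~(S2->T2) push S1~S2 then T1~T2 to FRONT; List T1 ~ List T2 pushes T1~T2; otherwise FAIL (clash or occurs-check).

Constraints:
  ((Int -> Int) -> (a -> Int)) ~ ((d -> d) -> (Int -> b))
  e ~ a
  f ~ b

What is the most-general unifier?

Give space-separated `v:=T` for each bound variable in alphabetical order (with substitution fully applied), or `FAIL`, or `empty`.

step 1: unify ((Int -> Int) -> (a -> Int)) ~ ((d -> d) -> (Int -> b))  [subst: {-} | 2 pending]
  -> decompose arrow: push (Int -> Int)~(d -> d), (a -> Int)~(Int -> b)
step 2: unify (Int -> Int) ~ (d -> d)  [subst: {-} | 3 pending]
  -> decompose arrow: push Int~d, Int~d
step 3: unify Int ~ d  [subst: {-} | 4 pending]
  bind d := Int
step 4: unify Int ~ Int  [subst: {d:=Int} | 3 pending]
  -> identical, skip
step 5: unify (a -> Int) ~ (Int -> b)  [subst: {d:=Int} | 2 pending]
  -> decompose arrow: push a~Int, Int~b
step 6: unify a ~ Int  [subst: {d:=Int} | 3 pending]
  bind a := Int
step 7: unify Int ~ b  [subst: {d:=Int, a:=Int} | 2 pending]
  bind b := Int
step 8: unify e ~ Int  [subst: {d:=Int, a:=Int, b:=Int} | 1 pending]
  bind e := Int
step 9: unify f ~ Int  [subst: {d:=Int, a:=Int, b:=Int, e:=Int} | 0 pending]
  bind f := Int

Answer: a:=Int b:=Int d:=Int e:=Int f:=Int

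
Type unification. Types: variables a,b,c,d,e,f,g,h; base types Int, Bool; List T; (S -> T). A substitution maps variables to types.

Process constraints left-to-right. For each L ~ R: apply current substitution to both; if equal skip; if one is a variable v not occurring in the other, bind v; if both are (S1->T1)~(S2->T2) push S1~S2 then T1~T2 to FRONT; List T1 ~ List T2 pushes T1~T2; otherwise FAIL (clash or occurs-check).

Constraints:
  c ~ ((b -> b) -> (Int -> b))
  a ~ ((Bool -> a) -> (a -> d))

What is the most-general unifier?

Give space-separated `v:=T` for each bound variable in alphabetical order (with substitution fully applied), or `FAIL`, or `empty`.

Answer: FAIL

Derivation:
step 1: unify c ~ ((b -> b) -> (Int -> b))  [subst: {-} | 1 pending]
  bind c := ((b -> b) -> (Int -> b))
step 2: unify a ~ ((Bool -> a) -> (a -> d))  [subst: {c:=((b -> b) -> (Int -> b))} | 0 pending]
  occurs-check fail: a in ((Bool -> a) -> (a -> d))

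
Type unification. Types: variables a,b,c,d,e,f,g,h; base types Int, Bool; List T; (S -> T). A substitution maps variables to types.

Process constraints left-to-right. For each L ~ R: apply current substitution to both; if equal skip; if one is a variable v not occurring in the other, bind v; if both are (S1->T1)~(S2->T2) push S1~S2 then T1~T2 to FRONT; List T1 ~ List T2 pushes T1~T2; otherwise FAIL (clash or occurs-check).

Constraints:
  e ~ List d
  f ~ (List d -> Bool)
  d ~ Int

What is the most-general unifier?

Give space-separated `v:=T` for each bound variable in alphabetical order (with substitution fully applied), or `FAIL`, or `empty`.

step 1: unify e ~ List d  [subst: {-} | 2 pending]
  bind e := List d
step 2: unify f ~ (List d -> Bool)  [subst: {e:=List d} | 1 pending]
  bind f := (List d -> Bool)
step 3: unify d ~ Int  [subst: {e:=List d, f:=(List d -> Bool)} | 0 pending]
  bind d := Int

Answer: d:=Int e:=List Int f:=(List Int -> Bool)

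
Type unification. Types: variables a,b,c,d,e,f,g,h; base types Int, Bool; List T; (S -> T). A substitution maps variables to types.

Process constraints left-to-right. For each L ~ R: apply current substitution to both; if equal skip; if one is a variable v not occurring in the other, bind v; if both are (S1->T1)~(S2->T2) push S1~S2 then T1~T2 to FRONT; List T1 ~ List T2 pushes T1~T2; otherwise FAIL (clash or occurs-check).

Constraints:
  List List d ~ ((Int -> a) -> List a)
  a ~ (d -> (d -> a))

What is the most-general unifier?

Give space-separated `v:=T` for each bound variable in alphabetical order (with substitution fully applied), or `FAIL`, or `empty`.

step 1: unify List List d ~ ((Int -> a) -> List a)  [subst: {-} | 1 pending]
  clash: List List d vs ((Int -> a) -> List a)

Answer: FAIL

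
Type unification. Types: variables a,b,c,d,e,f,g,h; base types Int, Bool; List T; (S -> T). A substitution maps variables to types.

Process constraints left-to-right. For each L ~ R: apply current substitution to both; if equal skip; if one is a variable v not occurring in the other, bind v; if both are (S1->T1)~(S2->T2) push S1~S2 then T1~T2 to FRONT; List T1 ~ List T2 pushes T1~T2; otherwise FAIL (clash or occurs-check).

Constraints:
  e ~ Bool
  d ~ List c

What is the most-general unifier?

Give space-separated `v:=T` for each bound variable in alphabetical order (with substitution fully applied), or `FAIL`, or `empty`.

Answer: d:=List c e:=Bool

Derivation:
step 1: unify e ~ Bool  [subst: {-} | 1 pending]
  bind e := Bool
step 2: unify d ~ List c  [subst: {e:=Bool} | 0 pending]
  bind d := List c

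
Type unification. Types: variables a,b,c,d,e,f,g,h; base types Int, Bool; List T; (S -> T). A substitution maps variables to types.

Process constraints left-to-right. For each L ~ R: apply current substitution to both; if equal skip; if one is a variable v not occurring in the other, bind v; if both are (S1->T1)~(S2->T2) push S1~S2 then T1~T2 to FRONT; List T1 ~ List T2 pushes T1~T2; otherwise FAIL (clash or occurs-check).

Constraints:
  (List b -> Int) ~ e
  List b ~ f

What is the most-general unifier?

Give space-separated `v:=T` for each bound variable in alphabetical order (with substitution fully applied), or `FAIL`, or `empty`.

Answer: e:=(List b -> Int) f:=List b

Derivation:
step 1: unify (List b -> Int) ~ e  [subst: {-} | 1 pending]
  bind e := (List b -> Int)
step 2: unify List b ~ f  [subst: {e:=(List b -> Int)} | 0 pending]
  bind f := List b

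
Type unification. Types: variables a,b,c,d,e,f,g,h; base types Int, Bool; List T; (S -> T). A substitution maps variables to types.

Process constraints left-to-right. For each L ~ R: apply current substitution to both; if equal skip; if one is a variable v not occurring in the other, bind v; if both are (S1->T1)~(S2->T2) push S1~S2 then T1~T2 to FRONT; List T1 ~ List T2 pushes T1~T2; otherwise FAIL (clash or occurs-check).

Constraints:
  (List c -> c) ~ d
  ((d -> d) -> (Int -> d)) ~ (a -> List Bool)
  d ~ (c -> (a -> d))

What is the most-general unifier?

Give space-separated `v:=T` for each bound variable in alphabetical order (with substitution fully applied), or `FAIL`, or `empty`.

Answer: FAIL

Derivation:
step 1: unify (List c -> c) ~ d  [subst: {-} | 2 pending]
  bind d := (List c -> c)
step 2: unify (((List c -> c) -> (List c -> c)) -> (Int -> (List c -> c))) ~ (a -> List Bool)  [subst: {d:=(List c -> c)} | 1 pending]
  -> decompose arrow: push ((List c -> c) -> (List c -> c))~a, (Int -> (List c -> c))~List Bool
step 3: unify ((List c -> c) -> (List c -> c)) ~ a  [subst: {d:=(List c -> c)} | 2 pending]
  bind a := ((List c -> c) -> (List c -> c))
step 4: unify (Int -> (List c -> c)) ~ List Bool  [subst: {d:=(List c -> c), a:=((List c -> c) -> (List c -> c))} | 1 pending]
  clash: (Int -> (List c -> c)) vs List Bool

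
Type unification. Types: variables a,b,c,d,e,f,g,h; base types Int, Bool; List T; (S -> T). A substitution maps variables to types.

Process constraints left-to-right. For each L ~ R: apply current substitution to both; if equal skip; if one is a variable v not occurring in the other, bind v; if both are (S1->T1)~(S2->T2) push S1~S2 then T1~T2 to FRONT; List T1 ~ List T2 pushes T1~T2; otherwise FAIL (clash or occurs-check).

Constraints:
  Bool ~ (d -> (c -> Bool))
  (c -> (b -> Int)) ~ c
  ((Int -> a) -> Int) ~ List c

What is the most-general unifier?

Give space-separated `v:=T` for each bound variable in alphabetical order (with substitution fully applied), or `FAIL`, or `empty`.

Answer: FAIL

Derivation:
step 1: unify Bool ~ (d -> (c -> Bool))  [subst: {-} | 2 pending]
  clash: Bool vs (d -> (c -> Bool))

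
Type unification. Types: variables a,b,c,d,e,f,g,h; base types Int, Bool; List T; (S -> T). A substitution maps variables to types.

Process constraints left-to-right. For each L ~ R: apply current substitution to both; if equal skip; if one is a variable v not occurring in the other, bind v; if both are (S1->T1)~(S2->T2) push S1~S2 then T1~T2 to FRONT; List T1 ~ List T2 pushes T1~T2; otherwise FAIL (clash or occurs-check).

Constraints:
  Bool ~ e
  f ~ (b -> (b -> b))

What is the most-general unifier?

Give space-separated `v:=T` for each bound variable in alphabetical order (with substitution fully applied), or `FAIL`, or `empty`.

Answer: e:=Bool f:=(b -> (b -> b))

Derivation:
step 1: unify Bool ~ e  [subst: {-} | 1 pending]
  bind e := Bool
step 2: unify f ~ (b -> (b -> b))  [subst: {e:=Bool} | 0 pending]
  bind f := (b -> (b -> b))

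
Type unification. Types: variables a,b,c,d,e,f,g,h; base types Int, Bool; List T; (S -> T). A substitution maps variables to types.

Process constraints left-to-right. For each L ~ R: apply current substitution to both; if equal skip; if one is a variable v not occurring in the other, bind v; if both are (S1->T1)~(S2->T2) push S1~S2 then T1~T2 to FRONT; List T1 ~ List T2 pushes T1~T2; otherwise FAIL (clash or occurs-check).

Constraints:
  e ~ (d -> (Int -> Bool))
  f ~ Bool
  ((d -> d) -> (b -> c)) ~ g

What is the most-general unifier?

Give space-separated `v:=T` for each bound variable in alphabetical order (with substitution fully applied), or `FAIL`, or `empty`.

step 1: unify e ~ (d -> (Int -> Bool))  [subst: {-} | 2 pending]
  bind e := (d -> (Int -> Bool))
step 2: unify f ~ Bool  [subst: {e:=(d -> (Int -> Bool))} | 1 pending]
  bind f := Bool
step 3: unify ((d -> d) -> (b -> c)) ~ g  [subst: {e:=(d -> (Int -> Bool)), f:=Bool} | 0 pending]
  bind g := ((d -> d) -> (b -> c))

Answer: e:=(d -> (Int -> Bool)) f:=Bool g:=((d -> d) -> (b -> c))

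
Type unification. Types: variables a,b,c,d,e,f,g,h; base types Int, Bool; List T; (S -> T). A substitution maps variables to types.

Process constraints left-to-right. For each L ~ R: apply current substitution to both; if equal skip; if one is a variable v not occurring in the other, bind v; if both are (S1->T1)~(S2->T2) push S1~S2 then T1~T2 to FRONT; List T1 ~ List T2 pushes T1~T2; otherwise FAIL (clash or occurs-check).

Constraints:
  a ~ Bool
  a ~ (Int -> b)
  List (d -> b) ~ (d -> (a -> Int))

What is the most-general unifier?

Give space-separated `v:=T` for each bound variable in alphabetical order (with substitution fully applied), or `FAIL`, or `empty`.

step 1: unify a ~ Bool  [subst: {-} | 2 pending]
  bind a := Bool
step 2: unify Bool ~ (Int -> b)  [subst: {a:=Bool} | 1 pending]
  clash: Bool vs (Int -> b)

Answer: FAIL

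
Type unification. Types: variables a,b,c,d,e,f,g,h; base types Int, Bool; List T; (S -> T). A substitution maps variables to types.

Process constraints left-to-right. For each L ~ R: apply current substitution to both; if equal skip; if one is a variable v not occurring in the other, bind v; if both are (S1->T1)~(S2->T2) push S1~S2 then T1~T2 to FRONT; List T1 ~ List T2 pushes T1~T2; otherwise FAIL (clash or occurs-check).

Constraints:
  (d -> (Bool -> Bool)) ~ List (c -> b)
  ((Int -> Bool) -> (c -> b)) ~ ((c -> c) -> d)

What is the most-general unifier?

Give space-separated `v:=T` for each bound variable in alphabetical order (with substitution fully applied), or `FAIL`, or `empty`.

step 1: unify (d -> (Bool -> Bool)) ~ List (c -> b)  [subst: {-} | 1 pending]
  clash: (d -> (Bool -> Bool)) vs List (c -> b)

Answer: FAIL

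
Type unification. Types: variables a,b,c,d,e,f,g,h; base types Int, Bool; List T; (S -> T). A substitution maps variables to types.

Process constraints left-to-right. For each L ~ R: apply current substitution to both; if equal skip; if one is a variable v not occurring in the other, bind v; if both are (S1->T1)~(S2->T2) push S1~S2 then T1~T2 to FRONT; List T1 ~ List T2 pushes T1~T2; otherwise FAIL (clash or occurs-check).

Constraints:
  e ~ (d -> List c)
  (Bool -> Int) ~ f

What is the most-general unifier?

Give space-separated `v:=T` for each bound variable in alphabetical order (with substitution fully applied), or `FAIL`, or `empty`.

step 1: unify e ~ (d -> List c)  [subst: {-} | 1 pending]
  bind e := (d -> List c)
step 2: unify (Bool -> Int) ~ f  [subst: {e:=(d -> List c)} | 0 pending]
  bind f := (Bool -> Int)

Answer: e:=(d -> List c) f:=(Bool -> Int)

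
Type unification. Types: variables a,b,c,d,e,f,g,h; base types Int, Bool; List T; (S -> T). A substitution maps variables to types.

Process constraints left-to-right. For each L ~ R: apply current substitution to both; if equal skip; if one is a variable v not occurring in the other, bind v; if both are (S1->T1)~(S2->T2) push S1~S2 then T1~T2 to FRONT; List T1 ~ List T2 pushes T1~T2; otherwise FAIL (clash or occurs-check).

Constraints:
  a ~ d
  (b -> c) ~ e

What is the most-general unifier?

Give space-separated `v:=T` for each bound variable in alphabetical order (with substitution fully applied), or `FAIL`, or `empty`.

Answer: a:=d e:=(b -> c)

Derivation:
step 1: unify a ~ d  [subst: {-} | 1 pending]
  bind a := d
step 2: unify (b -> c) ~ e  [subst: {a:=d} | 0 pending]
  bind e := (b -> c)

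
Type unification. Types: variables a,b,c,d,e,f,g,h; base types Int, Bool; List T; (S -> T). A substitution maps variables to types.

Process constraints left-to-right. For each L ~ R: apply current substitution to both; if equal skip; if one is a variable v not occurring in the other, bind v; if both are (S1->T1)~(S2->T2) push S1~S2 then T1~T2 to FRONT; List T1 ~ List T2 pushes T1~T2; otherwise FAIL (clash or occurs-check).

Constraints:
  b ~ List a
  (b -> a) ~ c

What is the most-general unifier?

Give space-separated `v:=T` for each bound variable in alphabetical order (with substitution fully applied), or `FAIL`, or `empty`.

Answer: b:=List a c:=(List a -> a)

Derivation:
step 1: unify b ~ List a  [subst: {-} | 1 pending]
  bind b := List a
step 2: unify (List a -> a) ~ c  [subst: {b:=List a} | 0 pending]
  bind c := (List a -> a)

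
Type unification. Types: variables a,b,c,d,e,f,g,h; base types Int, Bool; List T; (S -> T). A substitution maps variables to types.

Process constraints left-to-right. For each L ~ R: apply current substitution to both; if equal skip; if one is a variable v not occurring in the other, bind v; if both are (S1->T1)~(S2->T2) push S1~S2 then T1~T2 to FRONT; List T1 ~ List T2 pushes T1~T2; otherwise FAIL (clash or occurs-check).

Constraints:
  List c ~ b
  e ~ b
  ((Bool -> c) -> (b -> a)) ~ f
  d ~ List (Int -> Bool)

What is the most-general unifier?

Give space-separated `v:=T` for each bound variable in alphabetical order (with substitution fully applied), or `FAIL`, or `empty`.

step 1: unify List c ~ b  [subst: {-} | 3 pending]
  bind b := List c
step 2: unify e ~ List c  [subst: {b:=List c} | 2 pending]
  bind e := List c
step 3: unify ((Bool -> c) -> (List c -> a)) ~ f  [subst: {b:=List c, e:=List c} | 1 pending]
  bind f := ((Bool -> c) -> (List c -> a))
step 4: unify d ~ List (Int -> Bool)  [subst: {b:=List c, e:=List c, f:=((Bool -> c) -> (List c -> a))} | 0 pending]
  bind d := List (Int -> Bool)

Answer: b:=List c d:=List (Int -> Bool) e:=List c f:=((Bool -> c) -> (List c -> a))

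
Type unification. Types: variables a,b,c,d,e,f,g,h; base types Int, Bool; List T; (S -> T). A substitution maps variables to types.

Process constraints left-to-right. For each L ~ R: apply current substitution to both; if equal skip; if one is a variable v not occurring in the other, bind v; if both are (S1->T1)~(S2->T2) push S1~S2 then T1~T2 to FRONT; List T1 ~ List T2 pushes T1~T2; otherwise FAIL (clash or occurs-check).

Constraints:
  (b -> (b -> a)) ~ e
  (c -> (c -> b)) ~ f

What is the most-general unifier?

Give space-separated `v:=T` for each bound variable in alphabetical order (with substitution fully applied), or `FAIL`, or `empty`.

step 1: unify (b -> (b -> a)) ~ e  [subst: {-} | 1 pending]
  bind e := (b -> (b -> a))
step 2: unify (c -> (c -> b)) ~ f  [subst: {e:=(b -> (b -> a))} | 0 pending]
  bind f := (c -> (c -> b))

Answer: e:=(b -> (b -> a)) f:=(c -> (c -> b))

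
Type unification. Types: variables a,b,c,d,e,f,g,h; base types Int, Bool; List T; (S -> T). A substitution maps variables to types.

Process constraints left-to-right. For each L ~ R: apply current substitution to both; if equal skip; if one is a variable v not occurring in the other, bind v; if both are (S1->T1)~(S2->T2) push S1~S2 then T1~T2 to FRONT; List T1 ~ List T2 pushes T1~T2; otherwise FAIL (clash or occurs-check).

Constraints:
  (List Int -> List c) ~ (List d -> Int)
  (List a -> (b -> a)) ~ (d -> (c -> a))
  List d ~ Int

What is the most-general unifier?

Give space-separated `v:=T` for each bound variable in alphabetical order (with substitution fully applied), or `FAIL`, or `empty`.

step 1: unify (List Int -> List c) ~ (List d -> Int)  [subst: {-} | 2 pending]
  -> decompose arrow: push List Int~List d, List c~Int
step 2: unify List Int ~ List d  [subst: {-} | 3 pending]
  -> decompose List: push Int~d
step 3: unify Int ~ d  [subst: {-} | 3 pending]
  bind d := Int
step 4: unify List c ~ Int  [subst: {d:=Int} | 2 pending]
  clash: List c vs Int

Answer: FAIL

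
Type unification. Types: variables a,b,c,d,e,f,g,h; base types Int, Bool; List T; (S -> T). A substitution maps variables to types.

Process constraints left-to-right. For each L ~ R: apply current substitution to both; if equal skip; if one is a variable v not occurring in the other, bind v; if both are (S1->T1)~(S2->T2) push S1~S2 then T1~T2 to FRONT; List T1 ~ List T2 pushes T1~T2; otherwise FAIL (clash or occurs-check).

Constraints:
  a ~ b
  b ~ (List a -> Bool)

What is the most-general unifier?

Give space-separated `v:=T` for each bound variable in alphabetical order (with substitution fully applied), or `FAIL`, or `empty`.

Answer: FAIL

Derivation:
step 1: unify a ~ b  [subst: {-} | 1 pending]
  bind a := b
step 2: unify b ~ (List b -> Bool)  [subst: {a:=b} | 0 pending]
  occurs-check fail: b in (List b -> Bool)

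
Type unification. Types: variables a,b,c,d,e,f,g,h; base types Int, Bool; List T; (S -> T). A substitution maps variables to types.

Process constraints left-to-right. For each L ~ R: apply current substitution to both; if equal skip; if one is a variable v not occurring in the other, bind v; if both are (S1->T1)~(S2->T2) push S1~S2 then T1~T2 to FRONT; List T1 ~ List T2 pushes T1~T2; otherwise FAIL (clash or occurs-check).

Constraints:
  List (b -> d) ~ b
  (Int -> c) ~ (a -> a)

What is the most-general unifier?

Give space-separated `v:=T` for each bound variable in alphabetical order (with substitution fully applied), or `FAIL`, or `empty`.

step 1: unify List (b -> d) ~ b  [subst: {-} | 1 pending]
  occurs-check fail

Answer: FAIL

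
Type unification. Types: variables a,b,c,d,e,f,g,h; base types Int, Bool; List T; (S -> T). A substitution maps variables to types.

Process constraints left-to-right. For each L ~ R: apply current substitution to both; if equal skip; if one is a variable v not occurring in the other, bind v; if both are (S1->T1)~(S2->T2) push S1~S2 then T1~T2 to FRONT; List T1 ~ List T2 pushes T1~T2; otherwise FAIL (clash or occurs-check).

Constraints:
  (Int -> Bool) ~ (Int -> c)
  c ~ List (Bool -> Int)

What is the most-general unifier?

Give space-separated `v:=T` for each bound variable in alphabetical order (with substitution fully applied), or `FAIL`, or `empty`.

step 1: unify (Int -> Bool) ~ (Int -> c)  [subst: {-} | 1 pending]
  -> decompose arrow: push Int~Int, Bool~c
step 2: unify Int ~ Int  [subst: {-} | 2 pending]
  -> identical, skip
step 3: unify Bool ~ c  [subst: {-} | 1 pending]
  bind c := Bool
step 4: unify Bool ~ List (Bool -> Int)  [subst: {c:=Bool} | 0 pending]
  clash: Bool vs List (Bool -> Int)

Answer: FAIL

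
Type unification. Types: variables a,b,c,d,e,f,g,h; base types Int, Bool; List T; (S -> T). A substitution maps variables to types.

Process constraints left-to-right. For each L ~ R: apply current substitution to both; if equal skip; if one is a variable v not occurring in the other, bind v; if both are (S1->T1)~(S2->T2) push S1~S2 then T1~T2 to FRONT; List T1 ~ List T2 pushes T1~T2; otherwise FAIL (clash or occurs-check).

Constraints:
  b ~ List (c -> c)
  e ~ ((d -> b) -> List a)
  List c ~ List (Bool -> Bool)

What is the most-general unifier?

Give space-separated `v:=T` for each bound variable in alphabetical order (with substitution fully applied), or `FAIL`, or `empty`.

step 1: unify b ~ List (c -> c)  [subst: {-} | 2 pending]
  bind b := List (c -> c)
step 2: unify e ~ ((d -> List (c -> c)) -> List a)  [subst: {b:=List (c -> c)} | 1 pending]
  bind e := ((d -> List (c -> c)) -> List a)
step 3: unify List c ~ List (Bool -> Bool)  [subst: {b:=List (c -> c), e:=((d -> List (c -> c)) -> List a)} | 0 pending]
  -> decompose List: push c~(Bool -> Bool)
step 4: unify c ~ (Bool -> Bool)  [subst: {b:=List (c -> c), e:=((d -> List (c -> c)) -> List a)} | 0 pending]
  bind c := (Bool -> Bool)

Answer: b:=List ((Bool -> Bool) -> (Bool -> Bool)) c:=(Bool -> Bool) e:=((d -> List ((Bool -> Bool) -> (Bool -> Bool))) -> List a)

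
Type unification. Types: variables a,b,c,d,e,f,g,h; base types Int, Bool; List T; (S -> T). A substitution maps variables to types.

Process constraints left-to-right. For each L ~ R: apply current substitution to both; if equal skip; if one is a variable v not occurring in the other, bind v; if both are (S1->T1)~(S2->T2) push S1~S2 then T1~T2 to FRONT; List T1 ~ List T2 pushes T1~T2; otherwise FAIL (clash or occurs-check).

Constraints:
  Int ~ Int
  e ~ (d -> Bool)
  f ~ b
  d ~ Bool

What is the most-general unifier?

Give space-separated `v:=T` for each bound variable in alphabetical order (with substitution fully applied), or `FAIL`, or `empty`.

step 1: unify Int ~ Int  [subst: {-} | 3 pending]
  -> identical, skip
step 2: unify e ~ (d -> Bool)  [subst: {-} | 2 pending]
  bind e := (d -> Bool)
step 3: unify f ~ b  [subst: {e:=(d -> Bool)} | 1 pending]
  bind f := b
step 4: unify d ~ Bool  [subst: {e:=(d -> Bool), f:=b} | 0 pending]
  bind d := Bool

Answer: d:=Bool e:=(Bool -> Bool) f:=b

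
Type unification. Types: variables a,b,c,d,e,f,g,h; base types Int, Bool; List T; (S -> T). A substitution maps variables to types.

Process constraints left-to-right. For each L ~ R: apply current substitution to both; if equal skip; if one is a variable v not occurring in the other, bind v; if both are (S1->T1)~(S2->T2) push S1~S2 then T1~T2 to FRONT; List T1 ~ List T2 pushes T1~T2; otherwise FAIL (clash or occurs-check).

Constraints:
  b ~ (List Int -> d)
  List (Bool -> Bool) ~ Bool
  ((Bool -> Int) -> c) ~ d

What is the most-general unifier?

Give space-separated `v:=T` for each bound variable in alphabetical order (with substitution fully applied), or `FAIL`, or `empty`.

Answer: FAIL

Derivation:
step 1: unify b ~ (List Int -> d)  [subst: {-} | 2 pending]
  bind b := (List Int -> d)
step 2: unify List (Bool -> Bool) ~ Bool  [subst: {b:=(List Int -> d)} | 1 pending]
  clash: List (Bool -> Bool) vs Bool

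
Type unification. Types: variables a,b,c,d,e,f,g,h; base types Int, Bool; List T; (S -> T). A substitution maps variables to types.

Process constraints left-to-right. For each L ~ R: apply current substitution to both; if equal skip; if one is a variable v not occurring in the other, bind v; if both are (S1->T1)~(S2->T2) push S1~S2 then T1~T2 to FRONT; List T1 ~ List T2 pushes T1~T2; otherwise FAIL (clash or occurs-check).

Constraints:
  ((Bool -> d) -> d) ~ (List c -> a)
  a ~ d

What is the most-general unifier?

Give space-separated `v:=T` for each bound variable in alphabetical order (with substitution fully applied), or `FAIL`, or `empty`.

Answer: FAIL

Derivation:
step 1: unify ((Bool -> d) -> d) ~ (List c -> a)  [subst: {-} | 1 pending]
  -> decompose arrow: push (Bool -> d)~List c, d~a
step 2: unify (Bool -> d) ~ List c  [subst: {-} | 2 pending]
  clash: (Bool -> d) vs List c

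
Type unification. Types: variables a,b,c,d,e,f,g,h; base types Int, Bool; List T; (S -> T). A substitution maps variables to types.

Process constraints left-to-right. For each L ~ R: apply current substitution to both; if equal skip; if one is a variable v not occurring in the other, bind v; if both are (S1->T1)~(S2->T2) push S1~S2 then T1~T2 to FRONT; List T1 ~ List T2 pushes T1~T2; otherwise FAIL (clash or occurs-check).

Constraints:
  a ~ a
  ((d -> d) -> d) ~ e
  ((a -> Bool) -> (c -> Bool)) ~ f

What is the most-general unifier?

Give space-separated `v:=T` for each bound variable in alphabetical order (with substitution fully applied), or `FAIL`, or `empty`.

step 1: unify a ~ a  [subst: {-} | 2 pending]
  -> identical, skip
step 2: unify ((d -> d) -> d) ~ e  [subst: {-} | 1 pending]
  bind e := ((d -> d) -> d)
step 3: unify ((a -> Bool) -> (c -> Bool)) ~ f  [subst: {e:=((d -> d) -> d)} | 0 pending]
  bind f := ((a -> Bool) -> (c -> Bool))

Answer: e:=((d -> d) -> d) f:=((a -> Bool) -> (c -> Bool))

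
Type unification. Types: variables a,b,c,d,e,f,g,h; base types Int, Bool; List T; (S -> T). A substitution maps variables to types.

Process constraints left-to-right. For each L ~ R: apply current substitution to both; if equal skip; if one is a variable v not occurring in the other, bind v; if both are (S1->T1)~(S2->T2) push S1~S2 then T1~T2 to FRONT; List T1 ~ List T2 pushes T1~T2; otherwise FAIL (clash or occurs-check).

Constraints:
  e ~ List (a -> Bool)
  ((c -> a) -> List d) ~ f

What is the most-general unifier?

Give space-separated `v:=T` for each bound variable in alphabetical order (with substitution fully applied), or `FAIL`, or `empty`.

step 1: unify e ~ List (a -> Bool)  [subst: {-} | 1 pending]
  bind e := List (a -> Bool)
step 2: unify ((c -> a) -> List d) ~ f  [subst: {e:=List (a -> Bool)} | 0 pending]
  bind f := ((c -> a) -> List d)

Answer: e:=List (a -> Bool) f:=((c -> a) -> List d)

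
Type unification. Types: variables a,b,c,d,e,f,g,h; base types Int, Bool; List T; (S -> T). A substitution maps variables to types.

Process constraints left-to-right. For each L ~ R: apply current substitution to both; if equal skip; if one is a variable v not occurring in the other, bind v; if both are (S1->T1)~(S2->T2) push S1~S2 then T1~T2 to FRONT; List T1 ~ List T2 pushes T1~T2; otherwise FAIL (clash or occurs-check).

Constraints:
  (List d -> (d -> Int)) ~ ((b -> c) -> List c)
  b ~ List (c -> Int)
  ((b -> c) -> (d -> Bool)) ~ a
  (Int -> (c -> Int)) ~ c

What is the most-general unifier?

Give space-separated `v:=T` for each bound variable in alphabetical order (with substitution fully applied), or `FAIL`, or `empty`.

step 1: unify (List d -> (d -> Int)) ~ ((b -> c) -> List c)  [subst: {-} | 3 pending]
  -> decompose arrow: push List d~(b -> c), (d -> Int)~List c
step 2: unify List d ~ (b -> c)  [subst: {-} | 4 pending]
  clash: List d vs (b -> c)

Answer: FAIL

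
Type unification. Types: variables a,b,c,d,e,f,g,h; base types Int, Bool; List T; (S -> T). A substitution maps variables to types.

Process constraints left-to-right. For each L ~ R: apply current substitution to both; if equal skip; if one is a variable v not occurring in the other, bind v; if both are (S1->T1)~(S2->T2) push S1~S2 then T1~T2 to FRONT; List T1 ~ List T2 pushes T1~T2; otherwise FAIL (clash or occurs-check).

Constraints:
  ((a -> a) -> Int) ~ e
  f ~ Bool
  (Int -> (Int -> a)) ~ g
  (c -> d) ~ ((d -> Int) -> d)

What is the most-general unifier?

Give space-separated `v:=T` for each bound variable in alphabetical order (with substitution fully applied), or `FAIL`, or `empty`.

step 1: unify ((a -> a) -> Int) ~ e  [subst: {-} | 3 pending]
  bind e := ((a -> a) -> Int)
step 2: unify f ~ Bool  [subst: {e:=((a -> a) -> Int)} | 2 pending]
  bind f := Bool
step 3: unify (Int -> (Int -> a)) ~ g  [subst: {e:=((a -> a) -> Int), f:=Bool} | 1 pending]
  bind g := (Int -> (Int -> a))
step 4: unify (c -> d) ~ ((d -> Int) -> d)  [subst: {e:=((a -> a) -> Int), f:=Bool, g:=(Int -> (Int -> a))} | 0 pending]
  -> decompose arrow: push c~(d -> Int), d~d
step 5: unify c ~ (d -> Int)  [subst: {e:=((a -> a) -> Int), f:=Bool, g:=(Int -> (Int -> a))} | 1 pending]
  bind c := (d -> Int)
step 6: unify d ~ d  [subst: {e:=((a -> a) -> Int), f:=Bool, g:=(Int -> (Int -> a)), c:=(d -> Int)} | 0 pending]
  -> identical, skip

Answer: c:=(d -> Int) e:=((a -> a) -> Int) f:=Bool g:=(Int -> (Int -> a))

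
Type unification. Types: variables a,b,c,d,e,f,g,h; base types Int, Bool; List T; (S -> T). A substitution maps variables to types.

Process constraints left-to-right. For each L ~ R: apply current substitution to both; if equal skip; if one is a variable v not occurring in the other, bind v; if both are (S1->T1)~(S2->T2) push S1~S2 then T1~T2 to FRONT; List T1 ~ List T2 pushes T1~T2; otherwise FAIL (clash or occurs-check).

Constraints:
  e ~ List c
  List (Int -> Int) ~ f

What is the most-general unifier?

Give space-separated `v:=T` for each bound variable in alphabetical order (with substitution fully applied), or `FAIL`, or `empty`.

step 1: unify e ~ List c  [subst: {-} | 1 pending]
  bind e := List c
step 2: unify List (Int -> Int) ~ f  [subst: {e:=List c} | 0 pending]
  bind f := List (Int -> Int)

Answer: e:=List c f:=List (Int -> Int)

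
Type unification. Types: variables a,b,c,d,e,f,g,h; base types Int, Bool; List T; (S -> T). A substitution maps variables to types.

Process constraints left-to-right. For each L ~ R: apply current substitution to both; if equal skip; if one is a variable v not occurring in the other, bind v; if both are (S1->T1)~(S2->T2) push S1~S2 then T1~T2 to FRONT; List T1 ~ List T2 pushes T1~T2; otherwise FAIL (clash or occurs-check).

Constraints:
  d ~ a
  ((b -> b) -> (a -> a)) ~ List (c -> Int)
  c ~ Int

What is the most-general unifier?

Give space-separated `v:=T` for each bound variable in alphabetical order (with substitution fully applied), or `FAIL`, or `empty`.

step 1: unify d ~ a  [subst: {-} | 2 pending]
  bind d := a
step 2: unify ((b -> b) -> (a -> a)) ~ List (c -> Int)  [subst: {d:=a} | 1 pending]
  clash: ((b -> b) -> (a -> a)) vs List (c -> Int)

Answer: FAIL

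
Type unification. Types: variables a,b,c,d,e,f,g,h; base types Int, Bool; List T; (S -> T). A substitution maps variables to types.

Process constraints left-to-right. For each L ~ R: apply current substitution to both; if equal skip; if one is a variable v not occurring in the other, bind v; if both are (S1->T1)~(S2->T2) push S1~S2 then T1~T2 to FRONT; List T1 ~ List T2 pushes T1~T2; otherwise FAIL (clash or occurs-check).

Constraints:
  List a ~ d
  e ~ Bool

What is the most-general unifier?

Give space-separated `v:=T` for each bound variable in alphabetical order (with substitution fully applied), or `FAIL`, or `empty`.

step 1: unify List a ~ d  [subst: {-} | 1 pending]
  bind d := List a
step 2: unify e ~ Bool  [subst: {d:=List a} | 0 pending]
  bind e := Bool

Answer: d:=List a e:=Bool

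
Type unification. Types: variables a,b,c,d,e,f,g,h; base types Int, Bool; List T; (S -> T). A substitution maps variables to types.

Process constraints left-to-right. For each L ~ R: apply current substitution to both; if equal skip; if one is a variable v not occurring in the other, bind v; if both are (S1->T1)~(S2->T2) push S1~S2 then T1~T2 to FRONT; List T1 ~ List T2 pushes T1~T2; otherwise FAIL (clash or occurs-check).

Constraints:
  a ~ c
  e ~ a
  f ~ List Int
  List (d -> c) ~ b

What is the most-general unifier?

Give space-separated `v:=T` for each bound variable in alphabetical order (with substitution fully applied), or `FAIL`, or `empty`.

step 1: unify a ~ c  [subst: {-} | 3 pending]
  bind a := c
step 2: unify e ~ c  [subst: {a:=c} | 2 pending]
  bind e := c
step 3: unify f ~ List Int  [subst: {a:=c, e:=c} | 1 pending]
  bind f := List Int
step 4: unify List (d -> c) ~ b  [subst: {a:=c, e:=c, f:=List Int} | 0 pending]
  bind b := List (d -> c)

Answer: a:=c b:=List (d -> c) e:=c f:=List Int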